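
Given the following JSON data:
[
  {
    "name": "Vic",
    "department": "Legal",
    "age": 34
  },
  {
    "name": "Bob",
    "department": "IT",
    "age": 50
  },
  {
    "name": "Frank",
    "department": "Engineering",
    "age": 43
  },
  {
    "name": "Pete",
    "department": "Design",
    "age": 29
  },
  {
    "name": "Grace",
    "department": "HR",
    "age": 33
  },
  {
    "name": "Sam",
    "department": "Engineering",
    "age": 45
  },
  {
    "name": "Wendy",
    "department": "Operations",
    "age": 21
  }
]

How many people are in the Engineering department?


Scanning records for department = Engineering
  Record 2: Frank
  Record 5: Sam
Count: 2

ANSWER: 2


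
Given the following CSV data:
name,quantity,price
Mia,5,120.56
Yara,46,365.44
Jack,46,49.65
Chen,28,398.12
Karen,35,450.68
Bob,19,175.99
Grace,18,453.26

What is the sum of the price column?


Values in 'price' column:
  Row 1: 120.56
  Row 2: 365.44
  Row 3: 49.65
  Row 4: 398.12
  Row 5: 450.68
  Row 6: 175.99
  Row 7: 453.26
Sum = 120.56 + 365.44 + 49.65 + 398.12 + 450.68 + 175.99 + 453.26 = 2013.7

ANSWER: 2013.7


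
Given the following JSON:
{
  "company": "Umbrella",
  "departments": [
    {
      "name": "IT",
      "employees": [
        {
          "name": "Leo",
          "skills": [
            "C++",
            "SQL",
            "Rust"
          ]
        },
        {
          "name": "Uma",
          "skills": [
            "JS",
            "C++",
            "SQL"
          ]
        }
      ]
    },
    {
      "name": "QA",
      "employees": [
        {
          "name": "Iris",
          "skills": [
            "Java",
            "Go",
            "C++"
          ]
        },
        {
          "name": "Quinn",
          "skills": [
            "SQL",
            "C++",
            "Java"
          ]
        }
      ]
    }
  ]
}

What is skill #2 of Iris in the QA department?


Path: departments[1].employees[0].skills[1]
Value: Go

ANSWER: Go


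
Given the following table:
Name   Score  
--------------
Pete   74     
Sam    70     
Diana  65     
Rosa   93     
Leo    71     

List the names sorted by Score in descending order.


Sorting by Score (descending):
  Rosa: 93
  Pete: 74
  Leo: 71
  Sam: 70
  Diana: 65


ANSWER: Rosa, Pete, Leo, Sam, Diana


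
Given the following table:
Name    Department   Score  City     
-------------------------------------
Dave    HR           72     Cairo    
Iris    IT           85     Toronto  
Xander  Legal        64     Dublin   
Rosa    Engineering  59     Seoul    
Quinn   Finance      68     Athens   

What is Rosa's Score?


Row 4: Rosa
Score = 59

ANSWER: 59


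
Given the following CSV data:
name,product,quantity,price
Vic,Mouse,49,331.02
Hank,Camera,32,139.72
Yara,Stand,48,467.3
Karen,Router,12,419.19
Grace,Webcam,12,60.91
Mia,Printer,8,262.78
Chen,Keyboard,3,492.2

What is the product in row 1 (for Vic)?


Row 1: Vic
Column 'product' = Mouse

ANSWER: Mouse


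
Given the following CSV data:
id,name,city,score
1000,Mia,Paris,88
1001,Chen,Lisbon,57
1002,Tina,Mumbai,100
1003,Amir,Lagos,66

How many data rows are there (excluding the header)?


Counting rows (excluding header):
Header: id,name,city,score
Data rows: 4

ANSWER: 4


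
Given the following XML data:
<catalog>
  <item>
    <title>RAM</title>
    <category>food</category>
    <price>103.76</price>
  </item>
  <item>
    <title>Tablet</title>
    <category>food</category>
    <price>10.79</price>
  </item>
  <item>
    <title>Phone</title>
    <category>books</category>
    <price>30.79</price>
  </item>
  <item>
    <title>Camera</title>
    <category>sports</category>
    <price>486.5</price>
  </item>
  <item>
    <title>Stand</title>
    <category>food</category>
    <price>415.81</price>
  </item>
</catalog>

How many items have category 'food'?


Scanning <item> elements for <category>food</category>:
  Item 1: RAM -> MATCH
  Item 2: Tablet -> MATCH
  Item 5: Stand -> MATCH
Count: 3

ANSWER: 3


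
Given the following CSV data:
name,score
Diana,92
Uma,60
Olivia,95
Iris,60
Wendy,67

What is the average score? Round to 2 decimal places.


Scores: 92, 60, 95, 60, 67
Sum = 374
Count = 5
Average = 374 / 5 = 74.80

ANSWER: 74.80


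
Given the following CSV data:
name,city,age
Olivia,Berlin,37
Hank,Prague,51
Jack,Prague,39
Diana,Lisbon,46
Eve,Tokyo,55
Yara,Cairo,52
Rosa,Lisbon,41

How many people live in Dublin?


Scanning city column for 'Dublin':
Total matches: 0

ANSWER: 0


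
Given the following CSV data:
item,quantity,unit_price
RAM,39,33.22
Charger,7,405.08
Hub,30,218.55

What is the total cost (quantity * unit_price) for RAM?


Row: RAM
quantity = 39
unit_price = 33.22
total = 39 * 33.22 = 1295.58

ANSWER: 1295.58


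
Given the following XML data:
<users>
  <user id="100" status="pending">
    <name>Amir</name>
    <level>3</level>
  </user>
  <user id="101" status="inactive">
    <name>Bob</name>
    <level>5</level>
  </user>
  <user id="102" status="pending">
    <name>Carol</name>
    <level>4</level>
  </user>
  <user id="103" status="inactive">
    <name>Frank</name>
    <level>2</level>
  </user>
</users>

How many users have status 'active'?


Counting users with status='active':
Count: 0

ANSWER: 0


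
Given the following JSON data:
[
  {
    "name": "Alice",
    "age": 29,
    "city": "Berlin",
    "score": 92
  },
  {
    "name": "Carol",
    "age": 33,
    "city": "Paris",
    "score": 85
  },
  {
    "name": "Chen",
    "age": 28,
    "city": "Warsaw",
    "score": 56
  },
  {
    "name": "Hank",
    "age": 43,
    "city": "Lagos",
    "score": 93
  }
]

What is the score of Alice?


Looking up record where name = Alice
Record index: 0
Field 'score' = 92

ANSWER: 92


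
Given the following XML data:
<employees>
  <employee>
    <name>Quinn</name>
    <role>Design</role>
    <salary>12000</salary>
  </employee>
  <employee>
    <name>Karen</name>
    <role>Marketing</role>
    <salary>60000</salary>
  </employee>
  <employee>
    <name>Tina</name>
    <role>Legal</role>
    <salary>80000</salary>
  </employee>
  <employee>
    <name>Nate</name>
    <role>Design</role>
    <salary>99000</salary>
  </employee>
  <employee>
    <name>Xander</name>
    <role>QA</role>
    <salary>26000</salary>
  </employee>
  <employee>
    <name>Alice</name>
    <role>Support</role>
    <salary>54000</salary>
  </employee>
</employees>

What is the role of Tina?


Searching for <employee> with <name>Tina</name>
Found at position 3
<role>Legal</role>

ANSWER: Legal


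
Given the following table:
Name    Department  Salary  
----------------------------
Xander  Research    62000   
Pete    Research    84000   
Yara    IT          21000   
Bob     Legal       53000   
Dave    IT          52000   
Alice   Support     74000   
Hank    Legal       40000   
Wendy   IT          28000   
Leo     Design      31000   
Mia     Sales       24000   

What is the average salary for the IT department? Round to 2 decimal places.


IT department members:
  Yara: 21000
  Dave: 52000
  Wendy: 28000
Sum = 101000
Count = 3
Average = 101000 / 3 = 33666.67

ANSWER: 33666.67


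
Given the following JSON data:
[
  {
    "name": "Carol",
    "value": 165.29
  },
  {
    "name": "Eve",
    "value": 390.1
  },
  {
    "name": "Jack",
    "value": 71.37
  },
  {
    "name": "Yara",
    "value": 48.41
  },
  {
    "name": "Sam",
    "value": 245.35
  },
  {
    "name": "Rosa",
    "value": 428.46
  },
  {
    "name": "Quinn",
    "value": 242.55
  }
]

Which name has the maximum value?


Comparing values:
  Carol: 165.29
  Eve: 390.1
  Jack: 71.37
  Yara: 48.41
  Sam: 245.35
  Rosa: 428.46
  Quinn: 242.55
Maximum: Rosa (428.46)

ANSWER: Rosa


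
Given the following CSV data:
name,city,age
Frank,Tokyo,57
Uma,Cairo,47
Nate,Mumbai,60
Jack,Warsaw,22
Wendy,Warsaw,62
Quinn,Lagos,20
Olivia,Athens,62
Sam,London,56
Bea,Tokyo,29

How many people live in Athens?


Scanning city column for 'Athens':
  Row 7: Olivia -> MATCH
Total matches: 1

ANSWER: 1


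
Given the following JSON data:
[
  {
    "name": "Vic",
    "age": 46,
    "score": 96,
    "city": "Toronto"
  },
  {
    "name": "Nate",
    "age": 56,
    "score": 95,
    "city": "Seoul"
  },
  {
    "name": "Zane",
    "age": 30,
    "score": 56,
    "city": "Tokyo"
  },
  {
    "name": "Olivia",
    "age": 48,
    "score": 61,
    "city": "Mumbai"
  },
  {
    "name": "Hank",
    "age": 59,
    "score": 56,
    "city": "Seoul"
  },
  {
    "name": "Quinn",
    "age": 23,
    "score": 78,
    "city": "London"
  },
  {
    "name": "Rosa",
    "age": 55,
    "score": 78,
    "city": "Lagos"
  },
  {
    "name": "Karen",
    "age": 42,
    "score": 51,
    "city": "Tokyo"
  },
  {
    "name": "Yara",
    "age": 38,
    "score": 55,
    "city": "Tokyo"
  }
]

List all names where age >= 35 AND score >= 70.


Checking both conditions:
  Vic (age=46, score=96) -> YES
  Nate (age=56, score=95) -> YES
  Zane (age=30, score=56) -> no
  Olivia (age=48, score=61) -> no
  Hank (age=59, score=56) -> no
  Quinn (age=23, score=78) -> no
  Rosa (age=55, score=78) -> YES
  Karen (age=42, score=51) -> no
  Yara (age=38, score=55) -> no


ANSWER: Vic, Nate, Rosa


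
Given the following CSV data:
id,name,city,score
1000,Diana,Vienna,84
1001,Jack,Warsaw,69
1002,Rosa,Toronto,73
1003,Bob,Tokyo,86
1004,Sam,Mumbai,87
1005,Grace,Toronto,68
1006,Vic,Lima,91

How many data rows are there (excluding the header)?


Counting rows (excluding header):
Header: id,name,city,score
Data rows: 7

ANSWER: 7


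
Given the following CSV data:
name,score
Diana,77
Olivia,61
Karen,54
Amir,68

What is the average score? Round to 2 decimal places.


Scores: 77, 61, 54, 68
Sum = 260
Count = 4
Average = 260 / 4 = 65.00

ANSWER: 65.00


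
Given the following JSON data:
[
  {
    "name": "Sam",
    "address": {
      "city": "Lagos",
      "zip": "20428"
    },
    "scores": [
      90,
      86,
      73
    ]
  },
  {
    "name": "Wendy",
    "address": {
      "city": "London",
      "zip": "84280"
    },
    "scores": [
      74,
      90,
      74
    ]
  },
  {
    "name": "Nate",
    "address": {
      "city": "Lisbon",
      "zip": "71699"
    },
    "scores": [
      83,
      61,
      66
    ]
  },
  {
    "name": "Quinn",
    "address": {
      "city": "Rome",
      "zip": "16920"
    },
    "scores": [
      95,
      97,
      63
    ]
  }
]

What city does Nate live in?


Path: records[2].address.city
Value: Lisbon

ANSWER: Lisbon


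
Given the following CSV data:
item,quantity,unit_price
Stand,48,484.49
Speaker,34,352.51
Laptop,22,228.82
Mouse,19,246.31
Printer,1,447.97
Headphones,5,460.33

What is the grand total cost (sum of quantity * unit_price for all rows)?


Computing row totals:
  Stand: 48 * 484.49 = 23255.52
  Speaker: 34 * 352.51 = 11985.34
  Laptop: 22 * 228.82 = 5034.04
  Mouse: 19 * 246.31 = 4679.89
  Printer: 1 * 447.97 = 447.97
  Headphones: 5 * 460.33 = 2301.65
Grand total = 23255.52 + 11985.34 + 5034.04 + 4679.89 + 447.97 + 2301.65 = 47704.41

ANSWER: 47704.41


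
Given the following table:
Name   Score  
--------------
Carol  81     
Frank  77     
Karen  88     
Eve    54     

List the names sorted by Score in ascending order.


Sorting by Score (ascending):
  Eve: 54
  Frank: 77
  Carol: 81
  Karen: 88


ANSWER: Eve, Frank, Carol, Karen


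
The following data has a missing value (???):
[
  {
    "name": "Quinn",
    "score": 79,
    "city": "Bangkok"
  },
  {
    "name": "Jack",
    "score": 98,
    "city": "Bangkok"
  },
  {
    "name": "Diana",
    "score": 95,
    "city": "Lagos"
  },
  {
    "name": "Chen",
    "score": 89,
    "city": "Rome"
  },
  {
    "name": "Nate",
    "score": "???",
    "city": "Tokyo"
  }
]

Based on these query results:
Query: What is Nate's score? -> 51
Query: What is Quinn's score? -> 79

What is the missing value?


The missing value is Nate's score
From query: Nate's score = 51

ANSWER: 51


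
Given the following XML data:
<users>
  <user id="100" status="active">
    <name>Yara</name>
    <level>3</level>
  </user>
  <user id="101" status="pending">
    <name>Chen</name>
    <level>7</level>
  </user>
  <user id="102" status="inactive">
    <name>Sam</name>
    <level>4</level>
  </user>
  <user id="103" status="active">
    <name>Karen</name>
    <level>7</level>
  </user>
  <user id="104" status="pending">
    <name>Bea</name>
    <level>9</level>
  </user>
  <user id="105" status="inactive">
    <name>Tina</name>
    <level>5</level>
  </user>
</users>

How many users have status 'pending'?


Counting users with status='pending':
  Chen (id=101) -> MATCH
  Bea (id=104) -> MATCH
Count: 2

ANSWER: 2


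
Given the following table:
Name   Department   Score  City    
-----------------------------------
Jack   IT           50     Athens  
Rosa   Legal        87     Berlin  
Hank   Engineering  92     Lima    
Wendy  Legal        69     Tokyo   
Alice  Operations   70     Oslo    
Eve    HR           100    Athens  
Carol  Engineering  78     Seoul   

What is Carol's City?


Row 7: Carol
City = Seoul

ANSWER: Seoul


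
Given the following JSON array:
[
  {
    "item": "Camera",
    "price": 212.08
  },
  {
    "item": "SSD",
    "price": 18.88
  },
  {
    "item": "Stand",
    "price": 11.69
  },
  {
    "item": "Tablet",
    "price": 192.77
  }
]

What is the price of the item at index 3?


Array index 3 -> Tablet
price = 192.77

ANSWER: 192.77


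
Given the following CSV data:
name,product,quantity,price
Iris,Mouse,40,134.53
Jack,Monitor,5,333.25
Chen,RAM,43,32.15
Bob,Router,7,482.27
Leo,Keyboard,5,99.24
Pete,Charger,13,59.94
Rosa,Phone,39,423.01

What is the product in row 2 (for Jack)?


Row 2: Jack
Column 'product' = Monitor

ANSWER: Monitor


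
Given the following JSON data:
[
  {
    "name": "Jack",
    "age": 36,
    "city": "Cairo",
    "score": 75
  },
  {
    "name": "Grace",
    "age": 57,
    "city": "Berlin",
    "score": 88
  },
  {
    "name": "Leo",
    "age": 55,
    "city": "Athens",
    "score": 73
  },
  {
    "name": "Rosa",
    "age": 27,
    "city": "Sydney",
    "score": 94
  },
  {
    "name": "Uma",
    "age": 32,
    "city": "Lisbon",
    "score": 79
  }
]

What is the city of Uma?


Looking up record where name = Uma
Record index: 4
Field 'city' = Lisbon

ANSWER: Lisbon


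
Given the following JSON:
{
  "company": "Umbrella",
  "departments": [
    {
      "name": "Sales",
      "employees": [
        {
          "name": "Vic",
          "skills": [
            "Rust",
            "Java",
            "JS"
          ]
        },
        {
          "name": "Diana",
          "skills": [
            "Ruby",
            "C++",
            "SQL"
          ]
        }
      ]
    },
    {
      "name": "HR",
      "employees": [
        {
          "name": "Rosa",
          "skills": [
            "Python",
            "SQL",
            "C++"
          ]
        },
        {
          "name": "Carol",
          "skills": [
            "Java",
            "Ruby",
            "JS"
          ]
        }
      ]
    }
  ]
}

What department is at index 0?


Path: departments[0].name
Value: Sales

ANSWER: Sales


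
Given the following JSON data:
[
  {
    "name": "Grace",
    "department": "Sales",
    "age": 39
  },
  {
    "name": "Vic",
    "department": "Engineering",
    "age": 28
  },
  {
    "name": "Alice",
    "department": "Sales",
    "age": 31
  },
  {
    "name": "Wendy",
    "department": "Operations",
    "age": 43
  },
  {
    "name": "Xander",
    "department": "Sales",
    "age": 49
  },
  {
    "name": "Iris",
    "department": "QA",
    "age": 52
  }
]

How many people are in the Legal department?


Scanning records for department = Legal
  No matches found
Count: 0

ANSWER: 0


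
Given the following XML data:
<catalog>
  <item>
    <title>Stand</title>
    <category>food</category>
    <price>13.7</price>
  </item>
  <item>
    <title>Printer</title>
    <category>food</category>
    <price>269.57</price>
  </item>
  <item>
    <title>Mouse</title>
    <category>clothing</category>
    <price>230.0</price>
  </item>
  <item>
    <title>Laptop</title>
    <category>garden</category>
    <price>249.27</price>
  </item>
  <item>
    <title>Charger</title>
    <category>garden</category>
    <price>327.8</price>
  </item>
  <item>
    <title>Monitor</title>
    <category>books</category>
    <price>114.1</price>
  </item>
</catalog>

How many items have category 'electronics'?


Scanning <item> elements for <category>electronics</category>:
Count: 0

ANSWER: 0


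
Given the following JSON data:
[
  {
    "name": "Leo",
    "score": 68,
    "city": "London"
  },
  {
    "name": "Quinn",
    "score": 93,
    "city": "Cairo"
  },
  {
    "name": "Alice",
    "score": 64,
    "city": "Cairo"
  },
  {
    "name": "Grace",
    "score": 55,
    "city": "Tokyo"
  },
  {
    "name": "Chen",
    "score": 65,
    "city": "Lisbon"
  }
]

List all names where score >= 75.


Filtering records where score >= 75:
  Leo (score=68) -> no
  Quinn (score=93) -> YES
  Alice (score=64) -> no
  Grace (score=55) -> no
  Chen (score=65) -> no


ANSWER: Quinn


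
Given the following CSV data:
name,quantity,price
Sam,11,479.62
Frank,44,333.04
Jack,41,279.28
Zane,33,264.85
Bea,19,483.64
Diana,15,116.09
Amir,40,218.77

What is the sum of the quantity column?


Values in 'quantity' column:
  Row 1: 11
  Row 2: 44
  Row 3: 41
  Row 4: 33
  Row 5: 19
  Row 6: 15
  Row 7: 40
Sum = 11 + 44 + 41 + 33 + 19 + 15 + 40 = 203

ANSWER: 203


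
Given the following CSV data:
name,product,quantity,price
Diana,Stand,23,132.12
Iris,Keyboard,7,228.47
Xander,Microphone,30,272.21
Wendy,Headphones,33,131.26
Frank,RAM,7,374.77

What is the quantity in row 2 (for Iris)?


Row 2: Iris
Column 'quantity' = 7

ANSWER: 7


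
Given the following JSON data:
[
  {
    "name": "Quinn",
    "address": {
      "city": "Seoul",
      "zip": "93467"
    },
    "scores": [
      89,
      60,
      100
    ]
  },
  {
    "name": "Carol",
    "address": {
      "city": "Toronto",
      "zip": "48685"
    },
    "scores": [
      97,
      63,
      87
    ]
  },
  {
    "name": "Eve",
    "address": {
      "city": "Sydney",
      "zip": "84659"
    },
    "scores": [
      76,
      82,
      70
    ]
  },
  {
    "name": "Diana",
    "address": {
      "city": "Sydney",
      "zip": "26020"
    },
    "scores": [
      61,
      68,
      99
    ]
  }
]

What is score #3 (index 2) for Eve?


Path: records[2].scores[2]
Value: 70

ANSWER: 70


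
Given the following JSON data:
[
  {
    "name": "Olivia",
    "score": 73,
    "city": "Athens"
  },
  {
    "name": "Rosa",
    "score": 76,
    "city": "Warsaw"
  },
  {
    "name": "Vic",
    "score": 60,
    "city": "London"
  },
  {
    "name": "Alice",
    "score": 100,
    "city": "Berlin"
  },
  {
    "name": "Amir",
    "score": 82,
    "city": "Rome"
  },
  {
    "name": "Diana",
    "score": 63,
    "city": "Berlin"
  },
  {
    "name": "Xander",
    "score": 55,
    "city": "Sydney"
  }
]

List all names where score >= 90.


Filtering records where score >= 90:
  Olivia (score=73) -> no
  Rosa (score=76) -> no
  Vic (score=60) -> no
  Alice (score=100) -> YES
  Amir (score=82) -> no
  Diana (score=63) -> no
  Xander (score=55) -> no


ANSWER: Alice


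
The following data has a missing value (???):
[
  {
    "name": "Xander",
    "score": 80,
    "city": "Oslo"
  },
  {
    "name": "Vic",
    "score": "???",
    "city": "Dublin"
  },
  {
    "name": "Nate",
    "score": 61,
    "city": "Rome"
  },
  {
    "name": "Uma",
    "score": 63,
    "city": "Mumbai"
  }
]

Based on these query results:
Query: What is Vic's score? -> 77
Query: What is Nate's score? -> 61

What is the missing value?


The missing value is Vic's score
From query: Vic's score = 77

ANSWER: 77


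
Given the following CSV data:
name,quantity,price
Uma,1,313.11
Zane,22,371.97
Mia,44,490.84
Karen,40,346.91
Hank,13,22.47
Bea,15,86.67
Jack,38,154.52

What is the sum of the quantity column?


Values in 'quantity' column:
  Row 1: 1
  Row 2: 22
  Row 3: 44
  Row 4: 40
  Row 5: 13
  Row 6: 15
  Row 7: 38
Sum = 1 + 22 + 44 + 40 + 13 + 15 + 38 = 173

ANSWER: 173


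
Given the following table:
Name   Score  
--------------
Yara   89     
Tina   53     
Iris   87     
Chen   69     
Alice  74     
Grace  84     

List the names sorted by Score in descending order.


Sorting by Score (descending):
  Yara: 89
  Iris: 87
  Grace: 84
  Alice: 74
  Chen: 69
  Tina: 53


ANSWER: Yara, Iris, Grace, Alice, Chen, Tina


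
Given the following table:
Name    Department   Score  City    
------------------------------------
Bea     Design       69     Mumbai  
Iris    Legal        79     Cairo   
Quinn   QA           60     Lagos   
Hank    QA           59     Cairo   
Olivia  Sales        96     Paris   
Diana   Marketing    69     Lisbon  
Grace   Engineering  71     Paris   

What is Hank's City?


Row 4: Hank
City = Cairo

ANSWER: Cairo


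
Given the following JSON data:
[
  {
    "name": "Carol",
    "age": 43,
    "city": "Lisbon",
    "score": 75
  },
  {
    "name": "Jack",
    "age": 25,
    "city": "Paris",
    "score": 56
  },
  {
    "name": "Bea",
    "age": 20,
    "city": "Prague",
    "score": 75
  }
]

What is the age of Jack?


Looking up record where name = Jack
Record index: 1
Field 'age' = 25

ANSWER: 25


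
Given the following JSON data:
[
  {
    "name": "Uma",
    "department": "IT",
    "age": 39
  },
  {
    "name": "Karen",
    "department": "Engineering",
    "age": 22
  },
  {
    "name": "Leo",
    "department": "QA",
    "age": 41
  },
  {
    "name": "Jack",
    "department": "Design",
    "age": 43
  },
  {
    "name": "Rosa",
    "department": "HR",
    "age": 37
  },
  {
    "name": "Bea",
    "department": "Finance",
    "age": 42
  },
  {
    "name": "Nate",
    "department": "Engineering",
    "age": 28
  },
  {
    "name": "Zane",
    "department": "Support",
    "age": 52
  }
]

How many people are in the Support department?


Scanning records for department = Support
  Record 7: Zane
Count: 1

ANSWER: 1


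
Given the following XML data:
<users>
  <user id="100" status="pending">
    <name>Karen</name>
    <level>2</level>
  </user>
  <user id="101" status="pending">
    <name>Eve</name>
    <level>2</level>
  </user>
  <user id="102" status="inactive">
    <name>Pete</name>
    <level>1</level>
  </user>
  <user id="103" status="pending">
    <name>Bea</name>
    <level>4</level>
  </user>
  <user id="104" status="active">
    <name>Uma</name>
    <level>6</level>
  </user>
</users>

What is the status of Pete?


Finding user with name = Pete
user id="102" status="inactive"

ANSWER: inactive


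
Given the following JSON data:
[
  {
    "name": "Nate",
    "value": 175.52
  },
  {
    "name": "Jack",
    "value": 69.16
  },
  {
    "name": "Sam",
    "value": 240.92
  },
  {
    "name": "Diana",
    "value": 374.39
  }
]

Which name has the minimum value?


Comparing values:
  Nate: 175.52
  Jack: 69.16
  Sam: 240.92
  Diana: 374.39
Minimum: Jack (69.16)

ANSWER: Jack


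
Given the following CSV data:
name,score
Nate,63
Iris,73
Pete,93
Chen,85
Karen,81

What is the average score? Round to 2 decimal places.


Scores: 63, 73, 93, 85, 81
Sum = 395
Count = 5
Average = 395 / 5 = 79.00

ANSWER: 79.00


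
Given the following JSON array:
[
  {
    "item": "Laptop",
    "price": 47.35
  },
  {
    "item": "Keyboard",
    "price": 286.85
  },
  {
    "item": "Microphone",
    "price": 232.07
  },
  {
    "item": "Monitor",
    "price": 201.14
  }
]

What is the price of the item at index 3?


Array index 3 -> Monitor
price = 201.14

ANSWER: 201.14


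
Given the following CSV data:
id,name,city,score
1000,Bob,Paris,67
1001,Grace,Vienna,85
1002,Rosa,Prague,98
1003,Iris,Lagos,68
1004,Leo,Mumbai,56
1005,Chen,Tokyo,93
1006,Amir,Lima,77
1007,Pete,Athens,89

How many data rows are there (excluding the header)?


Counting rows (excluding header):
Header: id,name,city,score
Data rows: 8

ANSWER: 8


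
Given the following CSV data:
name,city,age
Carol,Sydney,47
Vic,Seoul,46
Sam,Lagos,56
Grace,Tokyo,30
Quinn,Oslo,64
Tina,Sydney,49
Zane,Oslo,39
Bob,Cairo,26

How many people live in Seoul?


Scanning city column for 'Seoul':
  Row 2: Vic -> MATCH
Total matches: 1

ANSWER: 1


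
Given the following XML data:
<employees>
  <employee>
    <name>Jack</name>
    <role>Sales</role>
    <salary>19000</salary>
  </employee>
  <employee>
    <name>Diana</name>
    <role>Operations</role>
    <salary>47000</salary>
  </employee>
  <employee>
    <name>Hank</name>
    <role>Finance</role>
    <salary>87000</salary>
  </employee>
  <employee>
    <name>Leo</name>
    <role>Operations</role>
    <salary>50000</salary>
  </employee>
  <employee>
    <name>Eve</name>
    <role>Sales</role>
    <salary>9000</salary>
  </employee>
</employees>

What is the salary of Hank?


Searching for <employee> with <name>Hank</name>
Found at position 3
<salary>87000</salary>

ANSWER: 87000


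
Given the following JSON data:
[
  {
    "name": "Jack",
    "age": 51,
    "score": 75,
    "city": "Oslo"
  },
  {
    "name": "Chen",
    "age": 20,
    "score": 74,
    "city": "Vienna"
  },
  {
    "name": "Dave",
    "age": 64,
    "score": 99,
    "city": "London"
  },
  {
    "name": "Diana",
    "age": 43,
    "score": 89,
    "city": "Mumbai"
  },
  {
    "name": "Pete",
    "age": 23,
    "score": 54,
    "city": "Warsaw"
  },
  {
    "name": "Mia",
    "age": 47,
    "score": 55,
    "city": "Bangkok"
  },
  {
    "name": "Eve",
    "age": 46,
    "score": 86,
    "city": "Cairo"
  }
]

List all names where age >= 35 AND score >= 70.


Checking both conditions:
  Jack (age=51, score=75) -> YES
  Chen (age=20, score=74) -> no
  Dave (age=64, score=99) -> YES
  Diana (age=43, score=89) -> YES
  Pete (age=23, score=54) -> no
  Mia (age=47, score=55) -> no
  Eve (age=46, score=86) -> YES


ANSWER: Jack, Dave, Diana, Eve


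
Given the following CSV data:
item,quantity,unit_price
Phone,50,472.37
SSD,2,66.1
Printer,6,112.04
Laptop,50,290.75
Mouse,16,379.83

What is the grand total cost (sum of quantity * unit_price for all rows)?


Computing row totals:
  Phone: 50 * 472.37 = 23618.5
  SSD: 2 * 66.1 = 132.2
  Printer: 6 * 112.04 = 672.24
  Laptop: 50 * 290.75 = 14537.5
  Mouse: 16 * 379.83 = 6077.28
Grand total = 23618.5 + 132.2 + 672.24 + 14537.5 + 6077.28 = 45037.72

ANSWER: 45037.72


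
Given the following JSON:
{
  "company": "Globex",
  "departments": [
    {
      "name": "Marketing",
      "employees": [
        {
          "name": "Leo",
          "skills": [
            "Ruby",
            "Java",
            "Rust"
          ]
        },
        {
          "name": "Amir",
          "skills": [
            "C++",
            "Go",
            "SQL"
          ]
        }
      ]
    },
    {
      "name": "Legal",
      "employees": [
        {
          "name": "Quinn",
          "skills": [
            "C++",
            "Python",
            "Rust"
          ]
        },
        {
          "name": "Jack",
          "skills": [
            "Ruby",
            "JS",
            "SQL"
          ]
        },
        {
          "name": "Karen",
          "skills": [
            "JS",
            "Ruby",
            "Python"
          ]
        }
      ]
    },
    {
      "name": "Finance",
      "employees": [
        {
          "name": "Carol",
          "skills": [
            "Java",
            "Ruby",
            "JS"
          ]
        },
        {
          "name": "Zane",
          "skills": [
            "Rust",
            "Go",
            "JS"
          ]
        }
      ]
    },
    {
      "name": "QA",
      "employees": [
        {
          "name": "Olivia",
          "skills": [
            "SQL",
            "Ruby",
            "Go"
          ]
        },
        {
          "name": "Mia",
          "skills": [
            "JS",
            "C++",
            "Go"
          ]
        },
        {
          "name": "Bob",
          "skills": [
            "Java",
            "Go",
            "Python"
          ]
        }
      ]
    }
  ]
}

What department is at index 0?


Path: departments[0].name
Value: Marketing

ANSWER: Marketing


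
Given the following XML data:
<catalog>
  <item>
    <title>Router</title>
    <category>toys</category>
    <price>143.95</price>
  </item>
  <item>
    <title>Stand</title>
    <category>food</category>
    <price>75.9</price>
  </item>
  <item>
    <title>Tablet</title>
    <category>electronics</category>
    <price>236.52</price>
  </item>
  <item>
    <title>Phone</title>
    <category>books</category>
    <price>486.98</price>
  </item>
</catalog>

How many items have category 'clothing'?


Scanning <item> elements for <category>clothing</category>:
Count: 0

ANSWER: 0


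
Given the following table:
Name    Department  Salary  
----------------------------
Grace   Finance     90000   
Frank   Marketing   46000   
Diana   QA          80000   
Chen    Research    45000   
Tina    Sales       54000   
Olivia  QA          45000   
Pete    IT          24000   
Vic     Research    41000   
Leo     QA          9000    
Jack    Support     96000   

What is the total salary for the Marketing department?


Marketing department members:
  Frank: 46000
Total = 46000 = 46000

ANSWER: 46000


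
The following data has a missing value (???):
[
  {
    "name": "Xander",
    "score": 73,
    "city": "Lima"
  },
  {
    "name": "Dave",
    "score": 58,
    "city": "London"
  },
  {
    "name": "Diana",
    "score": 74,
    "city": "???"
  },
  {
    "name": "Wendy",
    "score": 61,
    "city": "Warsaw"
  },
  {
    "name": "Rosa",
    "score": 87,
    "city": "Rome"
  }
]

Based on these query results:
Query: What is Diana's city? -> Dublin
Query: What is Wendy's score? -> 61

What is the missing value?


The missing value is Diana's city
From query: Diana's city = Dublin

ANSWER: Dublin


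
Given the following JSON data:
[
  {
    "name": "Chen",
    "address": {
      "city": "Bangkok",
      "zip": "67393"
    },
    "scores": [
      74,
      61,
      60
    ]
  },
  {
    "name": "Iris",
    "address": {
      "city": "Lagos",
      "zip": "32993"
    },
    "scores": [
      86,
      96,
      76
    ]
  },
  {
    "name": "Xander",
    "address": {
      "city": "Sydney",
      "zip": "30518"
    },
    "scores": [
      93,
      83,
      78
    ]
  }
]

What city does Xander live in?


Path: records[2].address.city
Value: Sydney

ANSWER: Sydney


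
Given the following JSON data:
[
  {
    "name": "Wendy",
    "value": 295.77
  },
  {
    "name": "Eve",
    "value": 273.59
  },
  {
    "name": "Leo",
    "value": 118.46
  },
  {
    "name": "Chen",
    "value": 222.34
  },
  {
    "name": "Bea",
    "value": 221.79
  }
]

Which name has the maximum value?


Comparing values:
  Wendy: 295.77
  Eve: 273.59
  Leo: 118.46
  Chen: 222.34
  Bea: 221.79
Maximum: Wendy (295.77)

ANSWER: Wendy


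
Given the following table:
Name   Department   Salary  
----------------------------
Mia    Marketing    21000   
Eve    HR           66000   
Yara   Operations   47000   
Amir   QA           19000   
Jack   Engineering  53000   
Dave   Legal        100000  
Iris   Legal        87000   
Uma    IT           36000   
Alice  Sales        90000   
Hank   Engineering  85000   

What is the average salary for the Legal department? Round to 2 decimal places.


Legal department members:
  Dave: 100000
  Iris: 87000
Sum = 187000
Count = 2
Average = 187000 / 2 = 93500.00

ANSWER: 93500.00


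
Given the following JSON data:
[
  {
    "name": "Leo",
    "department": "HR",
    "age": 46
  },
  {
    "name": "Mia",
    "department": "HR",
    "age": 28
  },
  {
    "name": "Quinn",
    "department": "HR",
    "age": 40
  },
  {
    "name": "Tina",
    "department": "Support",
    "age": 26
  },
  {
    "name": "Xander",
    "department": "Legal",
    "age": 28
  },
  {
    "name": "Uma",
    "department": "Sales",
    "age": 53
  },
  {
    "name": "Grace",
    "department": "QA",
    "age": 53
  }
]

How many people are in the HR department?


Scanning records for department = HR
  Record 0: Leo
  Record 1: Mia
  Record 2: Quinn
Count: 3

ANSWER: 3


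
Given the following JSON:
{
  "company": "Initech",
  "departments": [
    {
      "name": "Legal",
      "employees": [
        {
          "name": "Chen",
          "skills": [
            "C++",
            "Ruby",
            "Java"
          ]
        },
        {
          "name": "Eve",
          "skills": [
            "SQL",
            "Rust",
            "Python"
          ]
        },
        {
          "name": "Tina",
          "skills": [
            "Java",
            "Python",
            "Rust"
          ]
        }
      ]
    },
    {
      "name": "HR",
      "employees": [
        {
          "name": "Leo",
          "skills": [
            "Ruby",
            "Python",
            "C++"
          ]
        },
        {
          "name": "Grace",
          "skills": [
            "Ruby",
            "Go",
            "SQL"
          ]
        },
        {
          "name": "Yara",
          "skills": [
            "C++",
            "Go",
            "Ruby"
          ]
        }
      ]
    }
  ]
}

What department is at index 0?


Path: departments[0].name
Value: Legal

ANSWER: Legal


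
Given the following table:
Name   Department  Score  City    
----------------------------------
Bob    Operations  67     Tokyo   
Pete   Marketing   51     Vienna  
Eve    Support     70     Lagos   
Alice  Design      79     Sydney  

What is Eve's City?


Row 3: Eve
City = Lagos

ANSWER: Lagos


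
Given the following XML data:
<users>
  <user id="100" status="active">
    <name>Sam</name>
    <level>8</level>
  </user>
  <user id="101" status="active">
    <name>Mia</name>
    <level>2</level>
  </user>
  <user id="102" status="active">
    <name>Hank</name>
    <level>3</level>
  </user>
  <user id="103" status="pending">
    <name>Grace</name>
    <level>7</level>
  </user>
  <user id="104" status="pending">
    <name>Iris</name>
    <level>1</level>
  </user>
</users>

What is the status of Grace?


Finding user with name = Grace
user id="103" status="pending"

ANSWER: pending


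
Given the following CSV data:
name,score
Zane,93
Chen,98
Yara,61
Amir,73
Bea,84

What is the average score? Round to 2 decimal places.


Scores: 93, 98, 61, 73, 84
Sum = 409
Count = 5
Average = 409 / 5 = 81.80

ANSWER: 81.80


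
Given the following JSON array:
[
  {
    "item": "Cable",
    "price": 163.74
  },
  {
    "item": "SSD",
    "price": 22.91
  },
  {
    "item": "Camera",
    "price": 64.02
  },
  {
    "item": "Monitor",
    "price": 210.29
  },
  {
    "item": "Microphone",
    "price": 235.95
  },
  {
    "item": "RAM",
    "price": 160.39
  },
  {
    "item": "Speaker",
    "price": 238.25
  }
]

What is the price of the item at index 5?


Array index 5 -> RAM
price = 160.39

ANSWER: 160.39


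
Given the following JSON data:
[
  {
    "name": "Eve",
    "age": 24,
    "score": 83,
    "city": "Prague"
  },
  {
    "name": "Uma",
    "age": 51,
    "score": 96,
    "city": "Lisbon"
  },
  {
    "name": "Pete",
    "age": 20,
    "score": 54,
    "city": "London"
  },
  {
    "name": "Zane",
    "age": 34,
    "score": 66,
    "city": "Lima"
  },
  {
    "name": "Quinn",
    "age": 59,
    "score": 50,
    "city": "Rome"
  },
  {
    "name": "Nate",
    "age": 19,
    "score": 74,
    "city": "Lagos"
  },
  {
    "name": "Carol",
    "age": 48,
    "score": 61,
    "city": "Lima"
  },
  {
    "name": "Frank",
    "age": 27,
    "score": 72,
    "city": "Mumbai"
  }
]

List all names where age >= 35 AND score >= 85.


Checking both conditions:
  Eve (age=24, score=83) -> no
  Uma (age=51, score=96) -> YES
  Pete (age=20, score=54) -> no
  Zane (age=34, score=66) -> no
  Quinn (age=59, score=50) -> no
  Nate (age=19, score=74) -> no
  Carol (age=48, score=61) -> no
  Frank (age=27, score=72) -> no


ANSWER: Uma


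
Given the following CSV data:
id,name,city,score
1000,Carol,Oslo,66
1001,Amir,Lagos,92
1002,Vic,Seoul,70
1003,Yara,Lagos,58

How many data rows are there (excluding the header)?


Counting rows (excluding header):
Header: id,name,city,score
Data rows: 4

ANSWER: 4


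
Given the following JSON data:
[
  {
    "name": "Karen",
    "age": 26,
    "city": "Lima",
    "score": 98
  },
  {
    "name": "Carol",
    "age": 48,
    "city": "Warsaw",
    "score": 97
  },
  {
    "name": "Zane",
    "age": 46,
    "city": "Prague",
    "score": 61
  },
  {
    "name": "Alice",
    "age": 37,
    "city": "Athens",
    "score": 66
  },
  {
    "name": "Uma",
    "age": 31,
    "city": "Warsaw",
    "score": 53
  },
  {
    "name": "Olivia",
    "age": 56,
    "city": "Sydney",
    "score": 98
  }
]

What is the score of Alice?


Looking up record where name = Alice
Record index: 3
Field 'score' = 66

ANSWER: 66


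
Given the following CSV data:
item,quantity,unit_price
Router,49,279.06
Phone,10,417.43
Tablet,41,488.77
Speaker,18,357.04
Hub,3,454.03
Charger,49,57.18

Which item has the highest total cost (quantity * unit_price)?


Computing row totals:
  Router: 13673.94
  Phone: 4174.3
  Tablet: 20039.57
  Speaker: 6426.72
  Hub: 1362.09
  Charger: 2801.82
Maximum: Tablet (20039.57)

ANSWER: Tablet


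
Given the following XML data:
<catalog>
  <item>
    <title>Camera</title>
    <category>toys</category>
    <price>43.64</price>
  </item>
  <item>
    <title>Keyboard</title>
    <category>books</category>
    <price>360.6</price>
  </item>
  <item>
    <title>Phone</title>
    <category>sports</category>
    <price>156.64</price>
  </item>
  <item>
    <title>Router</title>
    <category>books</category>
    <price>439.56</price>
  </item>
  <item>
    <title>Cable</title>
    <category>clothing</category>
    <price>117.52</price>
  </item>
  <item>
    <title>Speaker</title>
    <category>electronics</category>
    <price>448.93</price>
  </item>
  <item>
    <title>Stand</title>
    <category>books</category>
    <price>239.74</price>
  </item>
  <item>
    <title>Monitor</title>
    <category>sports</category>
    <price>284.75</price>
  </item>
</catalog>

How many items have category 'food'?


Scanning <item> elements for <category>food</category>:
Count: 0

ANSWER: 0


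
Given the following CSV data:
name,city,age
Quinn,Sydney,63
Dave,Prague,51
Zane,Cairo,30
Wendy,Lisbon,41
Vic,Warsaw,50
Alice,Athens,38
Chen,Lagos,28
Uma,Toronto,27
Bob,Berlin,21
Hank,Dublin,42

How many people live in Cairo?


Scanning city column for 'Cairo':
  Row 3: Zane -> MATCH
Total matches: 1

ANSWER: 1


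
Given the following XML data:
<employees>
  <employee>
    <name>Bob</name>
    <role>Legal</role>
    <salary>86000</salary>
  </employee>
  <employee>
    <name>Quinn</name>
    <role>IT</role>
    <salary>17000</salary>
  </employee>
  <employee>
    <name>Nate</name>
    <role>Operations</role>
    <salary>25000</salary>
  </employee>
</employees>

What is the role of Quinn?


Searching for <employee> with <name>Quinn</name>
Found at position 2
<role>IT</role>

ANSWER: IT


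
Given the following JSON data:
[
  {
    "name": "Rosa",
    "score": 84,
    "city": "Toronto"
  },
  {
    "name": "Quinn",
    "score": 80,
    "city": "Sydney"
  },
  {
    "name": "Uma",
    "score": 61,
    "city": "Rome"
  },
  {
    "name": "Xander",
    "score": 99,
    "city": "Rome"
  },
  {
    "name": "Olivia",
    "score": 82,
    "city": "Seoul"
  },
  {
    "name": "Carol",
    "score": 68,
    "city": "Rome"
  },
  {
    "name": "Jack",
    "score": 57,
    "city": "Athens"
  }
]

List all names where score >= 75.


Filtering records where score >= 75:
  Rosa (score=84) -> YES
  Quinn (score=80) -> YES
  Uma (score=61) -> no
  Xander (score=99) -> YES
  Olivia (score=82) -> YES
  Carol (score=68) -> no
  Jack (score=57) -> no


ANSWER: Rosa, Quinn, Xander, Olivia


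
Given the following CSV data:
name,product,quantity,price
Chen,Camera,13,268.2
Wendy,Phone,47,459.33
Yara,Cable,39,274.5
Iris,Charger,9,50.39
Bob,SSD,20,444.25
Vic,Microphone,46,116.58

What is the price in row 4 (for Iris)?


Row 4: Iris
Column 'price' = 50.39

ANSWER: 50.39
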